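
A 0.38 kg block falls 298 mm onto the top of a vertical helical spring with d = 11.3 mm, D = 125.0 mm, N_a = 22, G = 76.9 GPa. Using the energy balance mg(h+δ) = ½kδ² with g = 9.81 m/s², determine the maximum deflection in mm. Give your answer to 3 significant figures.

25.7 mm

k = Gd⁴/(8D³N_a) = (76.9×10³)(11.3⁴)/(8·125.0³·22) = 3.6475 N/mm
W = mg = 0.38 × 9.81 = 3.7278 N
½kδ² − Wδ − Wh = 0 → δ = (W + √(W² + 2kWh))/k
δ = (3.7278 + √(13.896 + 8103.94))/3.6475 = (3.7278 + 90.099)/3.6475 = 25.723 mm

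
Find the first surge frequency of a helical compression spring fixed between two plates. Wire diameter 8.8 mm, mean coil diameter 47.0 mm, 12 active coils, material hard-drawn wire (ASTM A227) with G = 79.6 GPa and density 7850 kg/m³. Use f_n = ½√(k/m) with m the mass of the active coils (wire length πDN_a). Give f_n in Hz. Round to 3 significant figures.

k = Gd⁴/(8D³N_a) = (79.6×10³)(8.8⁴)/(8·47.0³·12) = 47.894 N/mm = 47894 N/m
Wire length L = πDN_a = π·47.0·12 = 1771.9 mm
m = ρ·(πd²/4)·L = 7850 × 60.821×10⁻⁶ m² × 1.7719 m = 0.84597 kg
f_n = ½√(k/m) = 0.5·√(47894/0.84597) = 0.5·√(56614) = 118.97 Hz

119 Hz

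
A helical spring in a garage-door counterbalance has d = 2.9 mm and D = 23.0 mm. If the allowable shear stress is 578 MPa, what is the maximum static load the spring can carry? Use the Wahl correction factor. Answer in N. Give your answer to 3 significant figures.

C = D/d = 23.0/2.9 = 7.9310
K_W = (4C−1)/(4C−4) + 0.615/C = 30.724/27.724 + 0.0775 = 1.1858
τ_max = K·8FD/(πd³) → F_max = τ_allow·πd³/(8DK)
F_max = 578·π·2.9³/(8·23.0·1.1858) = 44287/218.18 = 202.98 N

203 N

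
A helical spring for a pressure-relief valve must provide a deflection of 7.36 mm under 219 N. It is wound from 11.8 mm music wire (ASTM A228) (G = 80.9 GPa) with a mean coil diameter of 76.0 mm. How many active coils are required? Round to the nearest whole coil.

Required rate k = F/δ = 219/7.36 = 29.755 N/mm
N_a = Gd⁴/(8D³k) = (80.9×10³ × 11.8⁴)/(8 × 76.0³ × 29.755)
    = 1.56847e+09 / 1.04495e+08 = 15.01 → 15 coils

15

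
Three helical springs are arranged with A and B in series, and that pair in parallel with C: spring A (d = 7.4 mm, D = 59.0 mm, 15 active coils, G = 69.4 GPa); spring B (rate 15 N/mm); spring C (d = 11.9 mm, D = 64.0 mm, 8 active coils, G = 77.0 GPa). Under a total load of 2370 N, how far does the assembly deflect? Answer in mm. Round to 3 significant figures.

k_A = Gd⁴/(8D³N_a) = (69.4×10³)(7.4⁴)/(8·59.0³·15) = 8.444 N/mm
k_C = Gd⁴/(8D³N_a) = (77.0×10³)(11.9⁴)/(8·64.0³·8) = 92.036 N/mm
Springs A,B series: k_AB = 1/(1/8.444+1/15) = 5.4027 N/mm; parallel with C: k_eq = 5.4027+92.036 = 97.439 N/mm
δ = F/k_eq = 2370/97.439 = 24.323 mm

24.3 mm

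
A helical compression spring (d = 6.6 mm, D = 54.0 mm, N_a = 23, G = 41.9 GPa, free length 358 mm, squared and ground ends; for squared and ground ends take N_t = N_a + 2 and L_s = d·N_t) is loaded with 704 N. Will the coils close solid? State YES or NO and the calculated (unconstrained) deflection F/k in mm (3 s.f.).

YES, δ = 257 mm

k = Gd⁴/(8D³N_a) = (41.9×10³)(6.6⁴)/(8·54.0³·23) = 2.744 N/mm
N_t = 25; L_s = 6.6·25 = 165 mm; δ_solid = L₀ − L_s = 358 − 165 = 193 mm
δ = F/k = 704/2.744 = 256.56 mm
δ ≥ δ_solid → spring goes solid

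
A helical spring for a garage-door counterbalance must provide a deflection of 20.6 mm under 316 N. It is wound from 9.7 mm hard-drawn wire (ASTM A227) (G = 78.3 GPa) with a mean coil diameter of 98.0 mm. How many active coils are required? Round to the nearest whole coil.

6

Required rate k = F/δ = 316/20.6 = 15.34 N/mm
N_a = Gd⁴/(8D³k) = (78.3×10³ × 9.7⁴)/(8 × 98.0³ × 15.34)
    = 6.93184e+08 / 1.15502e+08 = 6.002 → 6 coils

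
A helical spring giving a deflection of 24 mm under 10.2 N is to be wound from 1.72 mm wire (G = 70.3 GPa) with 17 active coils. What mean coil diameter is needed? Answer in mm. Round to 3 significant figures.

22.0 mm

Required rate k = F/δ = 10.2/24 = 0.425 N/mm
D = (Gd⁴/(8N_a·k))^(1/3) = (70.3×10³·1.72⁴/(8·17·0.425))^(1/3)
  = (10644.9)^(1/3) = 21.9979 mm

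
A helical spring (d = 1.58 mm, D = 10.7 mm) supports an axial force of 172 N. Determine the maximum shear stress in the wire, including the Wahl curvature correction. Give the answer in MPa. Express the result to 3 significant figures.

1450 MPa

Spring index C = D/d = 10.7/1.58 = 6.7722
K_W = (4C−1)/(4C−4) + 0.615/C = 26.089/23.089 + 0.0908 = 1.2207
τ₀ = 8FD/(πd³) = 8·172·10.7/(π·1.58³) = 14723.2/12.391 = 1188.2 MPa
τ_max = K·τ₀ = 1.2207 × 1188.2 = 1450.5 MPa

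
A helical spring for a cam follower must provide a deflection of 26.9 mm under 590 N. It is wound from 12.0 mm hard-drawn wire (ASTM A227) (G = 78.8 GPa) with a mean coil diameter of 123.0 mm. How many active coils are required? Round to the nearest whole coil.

Required rate k = F/δ = 590/26.9 = 21.933 N/mm
N_a = Gd⁴/(8D³k) = (78.8×10³ × 12.0⁴)/(8 × 123.0³ × 21.933)
    = 1.634e+09 / 3.26516e+08 = 5.004 → 5 coils

5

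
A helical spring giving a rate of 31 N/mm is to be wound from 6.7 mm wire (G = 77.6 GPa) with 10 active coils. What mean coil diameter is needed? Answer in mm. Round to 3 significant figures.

39.8 mm

D = (Gd⁴/(8N_a·k))^(1/3) = (77.6×10³·6.7⁴/(8·10·31))^(1/3)
  = (63053.5)^(1/3) = 39.8018 mm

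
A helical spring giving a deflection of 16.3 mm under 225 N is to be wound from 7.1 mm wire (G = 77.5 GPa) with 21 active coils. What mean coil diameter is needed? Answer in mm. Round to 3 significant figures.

44.0 mm

Required rate k = F/δ = 225/16.3 = 13.804 N/mm
D = (Gd⁴/(8N_a·k))^(1/3) = (77.5×10³·7.1⁴/(8·21·13.804))^(1/3)
  = (84924.1)^(1/3) = 43.9552 mm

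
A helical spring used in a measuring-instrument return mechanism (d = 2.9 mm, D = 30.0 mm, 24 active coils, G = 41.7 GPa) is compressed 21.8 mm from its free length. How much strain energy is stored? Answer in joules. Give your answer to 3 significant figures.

k = Gd⁴/(8D³N_a) = (41.7×10³)(2.9⁴)/(8·30.0³·24) = 0.56894 N/mm
U = ½kδ² = 0.5 × 0.56894 × 21.8² = 135.19 N·mm = 0.13519 J

0.135 J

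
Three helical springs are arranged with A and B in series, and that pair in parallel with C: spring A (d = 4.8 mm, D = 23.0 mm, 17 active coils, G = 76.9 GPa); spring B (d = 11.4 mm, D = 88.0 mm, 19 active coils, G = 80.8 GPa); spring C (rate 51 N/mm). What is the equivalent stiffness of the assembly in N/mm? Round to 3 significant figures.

59.6 N/mm

k_A = Gd⁴/(8D³N_a) = (76.9×10³)(4.8⁴)/(8·23.0³·17) = 24.67 N/mm
k_B = Gd⁴/(8D³N_a) = (80.8×10³)(11.4⁴)/(8·88.0³·19) = 13.175 N/mm
Springs A,B series: k_AB = 1/(1/24.67+1/13.175) = 8.5882 N/mm; parallel with C: k_eq = 8.5882+51 = 59.588 N/mm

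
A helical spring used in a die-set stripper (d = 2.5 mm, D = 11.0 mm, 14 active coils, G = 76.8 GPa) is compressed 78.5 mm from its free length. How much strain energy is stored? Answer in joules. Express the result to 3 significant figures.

62.0 J

k = Gd⁴/(8D³N_a) = (76.8×10³)(2.5⁴)/(8·11.0³·14) = 20.125 N/mm
U = ½kδ² = 0.5 × 20.125 × 78.5² = 62006 N·mm = 62.006 J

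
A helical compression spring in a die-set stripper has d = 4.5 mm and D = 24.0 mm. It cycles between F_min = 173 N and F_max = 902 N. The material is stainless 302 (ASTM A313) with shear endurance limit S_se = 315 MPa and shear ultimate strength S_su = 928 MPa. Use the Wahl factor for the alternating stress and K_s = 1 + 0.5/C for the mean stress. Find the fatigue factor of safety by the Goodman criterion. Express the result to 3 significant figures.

0.702

C = D/d = 24.0/4.5 = 5.3333; K_W = (4C−1)/(4C−4)+0.615/C = 1.2884; K_s = 1+0.5/C = 1.0938
F_a = (F_max−F_min)/2 = 364.5 N; F_m = (F_max+F_min)/2 = 537.5 N
τ_a = K_W·8F_aD/(πd³) = 1.2884 × 244.46 = 314.96 MPa
τ_m = K_s·8F_mD/(πd³) = 1.0938 × 360.49 = 394.29 MPa
Goodman: 1/n_f = τ_a/S_se + τ_m/S_su = 314.96/315 + 394.29/928 = 0.99988 + 0.42488 = 1.4248
n_f = 1/1.4248 = 0.7019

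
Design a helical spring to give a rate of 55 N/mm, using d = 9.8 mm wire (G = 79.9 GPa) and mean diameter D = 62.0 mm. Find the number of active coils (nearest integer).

7

N_a = Gd⁴/(8D³k) = (79.9×10³ × 9.8⁴)/(8 × 62.0³ × 55)
    = 7.36972e+08 / 1.04864e+08 = 7.028 → 7 coils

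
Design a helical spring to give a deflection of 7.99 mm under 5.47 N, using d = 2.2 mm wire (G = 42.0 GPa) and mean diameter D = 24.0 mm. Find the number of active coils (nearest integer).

13

Required rate k = F/δ = 5.47/7.99 = 0.68461 N/mm
N_a = Gd⁴/(8D³k) = (42.0×10³ × 2.2⁴)/(8 × 24.0³ × 0.68461)
    = 983875 / 75711.9 = 12.99 → 13 coils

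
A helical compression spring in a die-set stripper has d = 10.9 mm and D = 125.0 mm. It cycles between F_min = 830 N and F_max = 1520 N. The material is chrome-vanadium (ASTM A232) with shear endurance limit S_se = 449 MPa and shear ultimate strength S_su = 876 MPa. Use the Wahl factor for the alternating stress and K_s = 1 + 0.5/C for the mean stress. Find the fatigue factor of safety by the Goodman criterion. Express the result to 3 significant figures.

1.80

C = D/d = 125.0/10.9 = 11.4679; K_W = (4C−1)/(4C−4)+0.615/C = 1.1253; K_s = 1+0.5/C = 1.0436
F_a = (F_max−F_min)/2 = 345 N; F_m = (F_max+F_min)/2 = 1175 N
τ_a = K_W·8F_aD/(πd³) = 1.1253 × 84.799 = 95.422 MPa
τ_m = K_s·8F_mD/(πd³) = 1.0436 × 288.81 = 301.4 MPa
Goodman: 1/n_f = τ_a/S_se + τ_m/S_su = 95.422/449 + 301.4/876 = 0.21252 + 0.34406 = 0.55658
n_f = 1/0.55658 = 1.797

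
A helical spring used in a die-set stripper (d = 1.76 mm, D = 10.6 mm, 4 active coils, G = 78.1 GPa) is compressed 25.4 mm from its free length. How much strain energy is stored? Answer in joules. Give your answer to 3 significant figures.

k = Gd⁴/(8D³N_a) = (78.1×10³)(1.76⁴)/(8·10.6³·4) = 19.662 N/mm
U = ½kδ² = 0.5 × 19.662 × 25.4² = 6342.7 N·mm = 6.3427 J

6.34 J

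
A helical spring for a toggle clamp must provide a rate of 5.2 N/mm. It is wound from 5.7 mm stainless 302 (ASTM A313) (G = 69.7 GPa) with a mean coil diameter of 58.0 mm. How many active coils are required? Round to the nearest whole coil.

N_a = Gd⁴/(8D³k) = (69.7×10³ × 5.7⁴)/(8 × 58.0³ × 5.2)
    = 7.35753e+07 / 8.11666e+06 = 9.065 → 9 coils

9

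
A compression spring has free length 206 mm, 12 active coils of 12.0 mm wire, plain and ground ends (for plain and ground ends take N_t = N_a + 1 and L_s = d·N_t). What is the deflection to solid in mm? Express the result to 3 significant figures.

50.0 mm

N_t = 13; L_s = 12.0·13 = 156 mm
δ_solid = L₀ − L_s = 206 − 156 = 50 mm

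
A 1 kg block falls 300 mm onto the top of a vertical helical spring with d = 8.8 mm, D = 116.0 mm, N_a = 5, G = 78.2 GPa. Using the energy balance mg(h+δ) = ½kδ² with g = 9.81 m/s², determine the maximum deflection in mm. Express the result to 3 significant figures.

k = Gd⁴/(8D³N_a) = (78.2×10³)(8.8⁴)/(8·116.0³·5) = 7.5111 N/mm
W = mg = 1 × 9.81 = 9.81 N
½kδ² − Wδ − Wh = 0 → δ = (W + √(W² + 2kWh))/k
δ = (9.81 + √(96.236 + 44210.3))/7.5111 = (9.81 + 210.49)/7.5111 = 29.33 mm

29.3 mm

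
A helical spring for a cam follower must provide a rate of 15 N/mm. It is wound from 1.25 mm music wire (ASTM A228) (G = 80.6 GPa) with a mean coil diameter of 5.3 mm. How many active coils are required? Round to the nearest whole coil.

11

N_a = Gd⁴/(8D³k) = (80.6×10³ × 1.25⁴)/(8 × 5.3³ × 15)
    = 196777 / 17865.2 = 11.01 → 11 coils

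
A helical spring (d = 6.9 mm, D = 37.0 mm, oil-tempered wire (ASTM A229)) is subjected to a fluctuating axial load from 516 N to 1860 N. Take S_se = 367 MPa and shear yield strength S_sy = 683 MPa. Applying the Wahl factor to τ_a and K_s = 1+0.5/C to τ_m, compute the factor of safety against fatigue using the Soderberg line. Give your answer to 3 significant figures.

0.819

C = D/d = 37.0/6.9 = 5.3623; K_W = (4C−1)/(4C−4)+0.615/C = 1.2866; K_s = 1+0.5/C = 1.0932
F_a = (F_max−F_min)/2 = 672 N; F_m = (F_max+F_min)/2 = 1188 N
τ_a = K_W·8F_aD/(πd³) = 1.2866 × 192.74 = 247.98 MPa
τ_m = K_s·8F_mD/(πd³) = 1.0932 × 340.73 = 372.5 MPa
Soderberg: 1/n_f = τ_a/S_se + τ_m/S_sy = 247.98/367 + 372.5/683 = 0.67569 + 0.54539 = 1.2211
n_f = 1/1.2211 = 0.8189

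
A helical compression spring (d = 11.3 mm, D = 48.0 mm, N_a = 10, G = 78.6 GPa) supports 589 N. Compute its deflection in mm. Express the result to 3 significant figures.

k = Gd⁴/(8D³N_a) = (78.6×10³)(11.3⁴)/(8·48.0³·10) = 144.85 N/mm
δ = F/k = 589 / 144.85 = 4.0662 mm

4.07 mm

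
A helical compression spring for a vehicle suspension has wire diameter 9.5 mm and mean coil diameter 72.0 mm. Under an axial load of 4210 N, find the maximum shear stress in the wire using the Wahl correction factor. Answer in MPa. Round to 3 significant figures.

1080 MPa

Spring index C = D/d = 72.0/9.5 = 7.5789
K_W = (4C−1)/(4C−4) + 0.615/C = 29.316/26.316 + 0.0811 = 1.1951
τ₀ = 8FD/(πd³) = 8·4210·72.0/(π·9.5³) = 2.42496e+06/2693.5 = 900.29 MPa
τ_max = K·τ₀ = 1.1951 × 900.29 = 1076 MPa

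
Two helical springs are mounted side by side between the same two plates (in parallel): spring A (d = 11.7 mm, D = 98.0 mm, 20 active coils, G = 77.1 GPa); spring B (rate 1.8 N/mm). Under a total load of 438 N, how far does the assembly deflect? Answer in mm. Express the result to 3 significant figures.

k_A = Gd⁴/(8D³N_a) = (77.1×10³)(11.7⁴)/(8·98.0³·20) = 9.594 N/mm
Parallel: k_eq = 9.594 + 1.8 = 11.394 N/mm
δ = F/k_eq = 438/11.394 = 38.441 mm

38.4 mm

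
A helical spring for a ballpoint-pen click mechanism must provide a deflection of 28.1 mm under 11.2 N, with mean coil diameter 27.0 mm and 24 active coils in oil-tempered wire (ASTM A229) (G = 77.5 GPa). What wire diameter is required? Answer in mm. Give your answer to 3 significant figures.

2.10 mm

Required rate k = F/δ = 11.2/28.1 = 0.39858 N/mm
d = (8D³N_a·k / G)^(1/4) = (8·27.0³·24·0.39858 / (77.5×10³))^0.25
  = (19.436)^0.25 = 2.0997 mm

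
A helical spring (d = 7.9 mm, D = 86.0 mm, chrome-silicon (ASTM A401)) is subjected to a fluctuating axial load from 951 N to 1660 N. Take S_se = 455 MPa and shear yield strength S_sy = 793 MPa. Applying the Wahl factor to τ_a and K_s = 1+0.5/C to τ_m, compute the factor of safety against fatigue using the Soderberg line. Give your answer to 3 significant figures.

C = D/d = 86.0/7.9 = 10.8861; K_W = (4C−1)/(4C−4)+0.615/C = 1.1324; K_s = 1+0.5/C = 1.0459
F_a = (F_max−F_min)/2 = 354.5 N; F_m = (F_max+F_min)/2 = 1305.5 N
τ_a = K_W·8F_aD/(πd³) = 1.1324 × 157.46 = 178.3 MPa
τ_m = K_s·8F_mD/(πd³) = 1.0459 × 579.87 = 606.51 MPa
Soderberg: 1/n_f = τ_a/S_se + τ_m/S_sy = 178.3/455 + 606.51/793 = 0.39187 + 0.76483 = 1.1567
n_f = 1/1.1567 = 0.8645

0.865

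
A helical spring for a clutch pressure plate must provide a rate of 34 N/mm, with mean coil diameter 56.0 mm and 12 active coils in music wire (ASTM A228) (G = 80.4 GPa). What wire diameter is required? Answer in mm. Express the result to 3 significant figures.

9.19 mm

d = (8D³N_a·k / G)^(1/4) = (8·56.0³·12·34 / (80.4×10³))^0.25
  = (7129.5)^0.25 = 9.1889 mm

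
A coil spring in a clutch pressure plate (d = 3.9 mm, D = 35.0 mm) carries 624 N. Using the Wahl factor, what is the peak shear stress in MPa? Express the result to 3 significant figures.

1090 MPa

Spring index C = D/d = 35.0/3.9 = 8.9744
K_W = (4C−1)/(4C−4) + 0.615/C = 34.897/31.897 + 0.0685 = 1.1626
τ₀ = 8FD/(πd³) = 8·624·35.0/(π·3.9³) = 174720/186.36 = 937.56 MPa
τ_max = K·τ₀ = 1.1626 × 937.56 = 1090 MPa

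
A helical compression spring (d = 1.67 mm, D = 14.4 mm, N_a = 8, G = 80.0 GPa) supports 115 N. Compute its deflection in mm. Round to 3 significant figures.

k = Gd⁴/(8D³N_a) = (80.0×10³)(1.67⁴)/(8·14.4³·8) = 3.256 N/mm
δ = F/k = 115 / 3.256 = 35.319 mm

35.3 mm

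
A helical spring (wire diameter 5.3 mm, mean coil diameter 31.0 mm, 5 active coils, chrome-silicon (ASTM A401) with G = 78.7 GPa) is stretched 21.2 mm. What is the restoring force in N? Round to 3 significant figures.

1100 N

k = Gd⁴/(8D³N_a) = (78.7×10³)(5.3⁴)/(8·31.0³·5) = 52.111 N/mm
F = k·δ = 52.111 × 21.2 = 1104.8 N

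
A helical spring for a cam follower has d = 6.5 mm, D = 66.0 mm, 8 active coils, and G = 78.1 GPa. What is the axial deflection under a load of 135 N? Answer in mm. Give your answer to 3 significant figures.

k = Gd⁴/(8D³N_a) = (78.1×10³)(6.5⁴)/(8·66.0³·8) = 7.5769 N/mm
δ = F/k = 135 / 7.5769 = 17.817 mm

17.8 mm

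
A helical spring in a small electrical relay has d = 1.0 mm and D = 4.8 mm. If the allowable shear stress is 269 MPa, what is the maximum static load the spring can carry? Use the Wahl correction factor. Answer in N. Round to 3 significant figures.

16.6 N

C = D/d = 4.8/1.0 = 4.8000
K_W = (4C−1)/(4C−4) + 0.615/C = 18.200/15.200 + 0.1281 = 1.3255
τ_max = K·8FD/(πd³) → F_max = τ_allow·πd³/(8DK)
F_max = 269·π·1.0³/(8·4.8·1.3255) = 845.09/50.899 = 16.603 N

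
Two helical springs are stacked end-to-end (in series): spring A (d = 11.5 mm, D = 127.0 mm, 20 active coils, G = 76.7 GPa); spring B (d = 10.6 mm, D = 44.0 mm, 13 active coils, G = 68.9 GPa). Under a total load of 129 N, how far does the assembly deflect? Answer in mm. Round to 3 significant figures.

k_A = Gd⁴/(8D³N_a) = (76.7×10³)(11.5⁴)/(8·127.0³·20) = 4.0931 N/mm
k_B = Gd⁴/(8D³N_a) = (68.9×10³)(10.6⁴)/(8·44.0³·13) = 98.186 N/mm
Series: 1/k_eq = 1/4.0931 + 1/98.186 = 0.2545; k_eq = 3.9293 N/mm
δ = F/k_eq = 129/3.9293 = 32.83 mm

32.8 mm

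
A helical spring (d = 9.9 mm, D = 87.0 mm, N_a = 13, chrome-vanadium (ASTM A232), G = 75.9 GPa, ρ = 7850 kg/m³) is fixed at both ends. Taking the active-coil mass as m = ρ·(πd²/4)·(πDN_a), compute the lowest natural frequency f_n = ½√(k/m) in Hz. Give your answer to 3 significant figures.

35.2 Hz

k = Gd⁴/(8D³N_a) = (75.9×10³)(9.9⁴)/(8·87.0³·13) = 10.646 N/mm = 10646 N/m
Wire length L = πDN_a = π·87.0·13 = 3553.1 mm
m = ρ·(πd²/4)·L = 7850 × 76.977×10⁻⁶ m² × 3.5531 m = 2.1471 kg
f_n = ½√(k/m) = 0.5·√(10646/2.1471) = 0.5·√(4958.5) = 35.208 Hz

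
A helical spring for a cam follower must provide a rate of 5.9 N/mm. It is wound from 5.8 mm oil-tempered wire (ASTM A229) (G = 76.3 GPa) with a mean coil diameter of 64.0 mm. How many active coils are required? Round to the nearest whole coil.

7

N_a = Gd⁴/(8D³k) = (76.3×10³ × 5.8⁴)/(8 × 64.0³ × 5.9)
    = 8.63449e+07 / 1.23732e+07 = 6.978 → 7 coils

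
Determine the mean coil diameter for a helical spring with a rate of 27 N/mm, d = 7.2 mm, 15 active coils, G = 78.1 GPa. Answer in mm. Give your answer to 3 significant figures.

40.2 mm

D = (Gd⁴/(8N_a·k))^(1/3) = (78.1×10³·7.2⁴/(8·15·27))^(1/3)
  = (64779.3)^(1/3) = 40.1617 mm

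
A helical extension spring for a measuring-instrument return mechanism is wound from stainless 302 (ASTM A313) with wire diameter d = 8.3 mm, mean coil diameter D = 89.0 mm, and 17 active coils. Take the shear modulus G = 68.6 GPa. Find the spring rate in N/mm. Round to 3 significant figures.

k = Gd⁴/(8D³N_a) = (68.6×10³ × 8.3⁴) / (8 × 89.0³ × 17)
  = 3.25564e+08 / 9.58758e+07 = 3.3957 N/mm

3.40 N/mm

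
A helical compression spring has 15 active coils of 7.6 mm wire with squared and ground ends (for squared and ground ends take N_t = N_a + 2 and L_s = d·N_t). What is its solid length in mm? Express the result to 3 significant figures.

129 mm

squared and ground ends: N_t = N_a + 2 = 15 + 2 = 17
L_s = d·N_t = 7.6 × 17 = 129.2 mm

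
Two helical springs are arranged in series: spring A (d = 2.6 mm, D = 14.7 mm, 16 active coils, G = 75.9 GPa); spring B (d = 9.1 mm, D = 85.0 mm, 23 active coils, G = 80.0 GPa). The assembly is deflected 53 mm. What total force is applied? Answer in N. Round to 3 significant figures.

k_A = Gd⁴/(8D³N_a) = (75.9×10³)(2.6⁴)/(8·14.7³·16) = 8.5305 N/mm
k_B = Gd⁴/(8D³N_a) = (80.0×10³)(9.1⁴)/(8·85.0³·23) = 4.8549 N/mm
Series: 1/k_eq = 1/8.5305 + 1/4.8549 = 0.3232; k_eq = 3.094 N/mm
F = k_eq·δ = 3.094·53 = 163.98 N

164 N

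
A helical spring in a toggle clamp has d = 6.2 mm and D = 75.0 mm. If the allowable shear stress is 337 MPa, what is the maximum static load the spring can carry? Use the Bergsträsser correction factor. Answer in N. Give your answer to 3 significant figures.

C = D/d = 75.0/6.2 = 12.0968
K_B = (4C+2)/(4C−3) = 50.387/45.387 = 1.1102
τ_max = K·8FD/(πd³) → F_max = τ_allow·πd³/(8DK)
F_max = 337·π·6.2³/(8·75.0·1.1102) = 2.5232e+05/666.1 = 378.81 N

379 N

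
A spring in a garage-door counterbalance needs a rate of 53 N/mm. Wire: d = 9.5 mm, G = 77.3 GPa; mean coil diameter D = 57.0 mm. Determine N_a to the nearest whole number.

8

N_a = Gd⁴/(8D³k) = (77.3×10³ × 9.5⁴)/(8 × 57.0³ × 53)
    = 6.29613e+08 / 7.85218e+07 = 8.018 → 8 coils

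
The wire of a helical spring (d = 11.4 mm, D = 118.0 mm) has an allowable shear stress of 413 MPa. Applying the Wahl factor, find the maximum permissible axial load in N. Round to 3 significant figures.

1790 N

C = D/d = 118.0/11.4 = 10.3509
K_W = (4C−1)/(4C−4) + 0.615/C = 40.404/37.404 + 0.0594 = 1.1396
τ_max = K·8FD/(πd³) → F_max = τ_allow·πd³/(8DK)
F_max = 413·π·11.4³/(8·118.0·1.1396) = 1.9223e+06/1075.8 = 1786.8 N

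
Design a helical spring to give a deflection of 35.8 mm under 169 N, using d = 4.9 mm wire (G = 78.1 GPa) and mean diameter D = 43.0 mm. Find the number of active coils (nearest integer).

Required rate k = F/δ = 169/35.8 = 4.7207 N/mm
N_a = Gd⁴/(8D³k) = (78.1×10³ × 4.9⁴)/(8 × 43.0³ × 4.7207)
    = 4.50231e+07 / 3.00261e+06 = 14.99 → 15 coils

15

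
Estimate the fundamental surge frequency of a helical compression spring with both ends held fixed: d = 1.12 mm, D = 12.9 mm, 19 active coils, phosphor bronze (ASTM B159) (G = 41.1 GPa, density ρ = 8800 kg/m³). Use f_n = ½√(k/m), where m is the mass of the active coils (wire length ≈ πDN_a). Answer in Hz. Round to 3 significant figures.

k = Gd⁴/(8D³N_a) = (41.1×10³)(1.12⁴)/(8·12.9³·19) = 0.1982 N/mm = 198.2 N/m
Wire length L = πDN_a = π·12.9·19 = 770 mm
m = ρ·(πd²/4)·L = 8800 × 0.9852×10⁻⁶ m² × 0.77 m = 0.0066758 kg
f_n = ½√(k/m) = 0.5·√(198.2/0.0066758) = 0.5·√(29689) = 86.153 Hz

86.2 Hz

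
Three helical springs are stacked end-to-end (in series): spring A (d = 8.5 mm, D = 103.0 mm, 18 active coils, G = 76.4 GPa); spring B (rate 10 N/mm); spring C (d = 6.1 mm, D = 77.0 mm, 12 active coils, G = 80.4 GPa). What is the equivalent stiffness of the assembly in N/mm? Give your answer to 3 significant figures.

1.13 N/mm

k_A = Gd⁴/(8D³N_a) = (76.4×10³)(8.5⁴)/(8·103.0³·18) = 2.5345 N/mm
k_C = Gd⁴/(8D³N_a) = (80.4×10³)(6.1⁴)/(8·77.0³·12) = 2.54 N/mm
Series: 1/k_eq = 1/2.5345 + 1/10 + 1/2.54 = 0.88826; k_eq = 1.1258 N/mm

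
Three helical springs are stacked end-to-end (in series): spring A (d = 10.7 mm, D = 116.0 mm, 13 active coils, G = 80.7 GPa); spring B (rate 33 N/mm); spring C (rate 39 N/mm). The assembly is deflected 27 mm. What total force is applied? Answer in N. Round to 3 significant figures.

k_A = Gd⁴/(8D³N_a) = (80.7×10³)(10.7⁴)/(8·116.0³·13) = 6.5163 N/mm
Series: 1/k_eq = 1/6.5163 + 1/33 + 1/39 = 0.20941; k_eq = 4.7754 N/mm
F = k_eq·δ = 4.7754·27 = 128.94 N

129 N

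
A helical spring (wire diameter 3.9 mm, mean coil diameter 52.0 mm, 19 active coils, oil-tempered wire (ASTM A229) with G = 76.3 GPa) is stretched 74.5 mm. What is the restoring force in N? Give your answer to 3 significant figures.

61.5 N

k = Gd⁴/(8D³N_a) = (76.3×10³)(3.9⁴)/(8·52.0³·19) = 0.8259 N/mm
F = k·δ = 0.8259 × 74.5 = 61.53 N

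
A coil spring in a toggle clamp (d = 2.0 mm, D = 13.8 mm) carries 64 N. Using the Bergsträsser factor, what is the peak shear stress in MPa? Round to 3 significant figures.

Spring index C = D/d = 13.8/2.0 = 6.9000
K_B = (4C+2)/(4C−3) = 29.600/24.600 = 1.2033
τ₀ = 8FD/(πd³) = 8·64·13.8/(π·2.0³) = 7065.6/25.133 = 281.13 MPa
τ_max = K·τ₀ = 1.2033 × 281.13 = 338.27 MPa

338 MPa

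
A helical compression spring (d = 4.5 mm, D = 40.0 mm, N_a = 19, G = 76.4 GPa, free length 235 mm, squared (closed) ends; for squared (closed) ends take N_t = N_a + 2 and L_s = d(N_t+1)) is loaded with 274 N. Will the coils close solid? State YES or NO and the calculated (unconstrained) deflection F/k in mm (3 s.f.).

NO, δ = 85.1 mm

k = Gd⁴/(8D³N_a) = (76.4×10³)(4.5⁴)/(8·40.0³·19) = 3.2205 N/mm
N_t = 21; L_s = 4.5·22 = 99 mm; δ_solid = L₀ − L_s = 235 − 99 = 136 mm
δ = F/k = 274/3.2205 = 85.081 mm
δ < δ_solid → spring does not go solid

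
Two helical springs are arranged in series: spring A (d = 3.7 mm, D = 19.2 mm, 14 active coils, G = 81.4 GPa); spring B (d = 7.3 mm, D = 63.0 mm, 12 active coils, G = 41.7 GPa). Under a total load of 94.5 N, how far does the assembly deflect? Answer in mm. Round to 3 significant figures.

k_A = Gd⁴/(8D³N_a) = (81.4×10³)(3.7⁴)/(8·19.2³·14) = 19.245 N/mm
k_B = Gd⁴/(8D³N_a) = (41.7×10³)(7.3⁴)/(8·63.0³·12) = 4.9333 N/mm
Series: 1/k_eq = 1/19.245 + 1/4.9333 = 0.25467; k_eq = 3.9267 N/mm
δ = F/k_eq = 94.5/3.9267 = 24.066 mm

24.1 mm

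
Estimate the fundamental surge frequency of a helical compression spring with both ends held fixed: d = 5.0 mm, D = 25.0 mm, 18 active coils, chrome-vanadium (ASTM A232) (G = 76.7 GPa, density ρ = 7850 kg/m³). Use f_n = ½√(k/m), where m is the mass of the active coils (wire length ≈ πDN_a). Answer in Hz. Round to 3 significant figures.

156 Hz

k = Gd⁴/(8D³N_a) = (76.7×10³)(5.0⁴)/(8·25.0³·18) = 21.306 N/mm = 21306 N/m
Wire length L = πDN_a = π·25.0·18 = 1413.7 mm
m = ρ·(πd²/4)·L = 7850 × 19.635×10⁻⁶ m² × 1.4137 m = 0.2179 kg
f_n = ½√(k/m) = 0.5·√(21306/0.2179) = 0.5·√(97776) = 156.35 Hz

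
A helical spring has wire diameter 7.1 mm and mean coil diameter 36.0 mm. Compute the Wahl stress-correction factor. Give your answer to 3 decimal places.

1.306

C = D/d = 36.0/7.1 = 5.0704
K_W = (4C−1)/(4C−4) + 0.615/C = 19.282/16.282 + 0.1213 = 1.3055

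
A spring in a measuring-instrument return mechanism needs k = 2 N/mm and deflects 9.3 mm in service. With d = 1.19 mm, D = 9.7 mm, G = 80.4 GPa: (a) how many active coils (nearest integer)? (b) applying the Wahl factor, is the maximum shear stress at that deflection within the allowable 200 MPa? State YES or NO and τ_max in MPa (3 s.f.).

(a) 11 coils; (b) NO, τ_max = 323 MPa

N_a = Gd⁴/(8D³k) = (80.4×10³)(1.19⁴)/(8·9.7³·2) = 11.04 → N_a = 11
Actual rate k = Gd⁴/(8D³·11) = 2.0075 N/mm
Working load F = kδ = 2.0075·9.3 = 18.669 N
C = 9.7/1.19 = 8.1513; K_W = (4C−1)/(4C−4)+0.615/C = 1.1803
τ_max = K_W·8FD/(πd³) = 1.1803·273.65 = 323 MPa
τ_max > 200 MPa → exceeds allowable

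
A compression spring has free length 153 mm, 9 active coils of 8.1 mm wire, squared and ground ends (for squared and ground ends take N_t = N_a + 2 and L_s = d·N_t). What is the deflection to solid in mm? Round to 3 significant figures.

63.9 mm

N_t = 11; L_s = 8.1·11 = 89.1 mm
δ_solid = L₀ − L_s = 153 − 89.1 = 63.9 mm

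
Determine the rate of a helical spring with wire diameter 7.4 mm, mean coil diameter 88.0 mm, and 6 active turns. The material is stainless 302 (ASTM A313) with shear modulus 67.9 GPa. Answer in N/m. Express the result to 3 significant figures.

6220 N/m

k = Gd⁴/(8D³N_a) = (67.9×10³ × 7.4⁴) / (8 × 88.0³ × 6)
  = 2.03609e+08 / 3.27107e+07 = 6.2245 N/mm = 6224.5 N/m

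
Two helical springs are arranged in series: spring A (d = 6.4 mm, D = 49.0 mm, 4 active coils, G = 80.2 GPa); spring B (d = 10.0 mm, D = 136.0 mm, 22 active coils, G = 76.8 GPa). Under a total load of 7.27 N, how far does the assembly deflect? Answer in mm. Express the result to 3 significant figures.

k_A = Gd⁴/(8D³N_a) = (80.2×10³)(6.4⁴)/(8·49.0³·4) = 35.74 N/mm
k_B = Gd⁴/(8D³N_a) = (76.8×10³)(10.0⁴)/(8·136.0³·22) = 1.7347 N/mm
Series: 1/k_eq = 1/35.74 + 1/1.7347 = 0.60444; k_eq = 1.6544 N/mm
δ = F/k_eq = 7.27/1.6544 = 4.3943 mm

4.39 mm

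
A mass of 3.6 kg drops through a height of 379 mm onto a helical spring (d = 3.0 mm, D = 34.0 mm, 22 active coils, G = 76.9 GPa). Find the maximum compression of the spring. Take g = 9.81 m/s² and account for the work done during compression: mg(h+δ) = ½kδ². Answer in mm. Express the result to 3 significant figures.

216 mm

k = Gd⁴/(8D³N_a) = (76.9×10³)(3.0⁴)/(8·34.0³·22) = 0.90045 N/mm
W = mg = 3.6 × 9.81 = 35.316 N
½kδ² − Wδ − Wh = 0 → δ = (W + √(W² + 2kWh))/k
δ = (35.316 + √(1247.2 + 24104.8))/0.90045 = (35.316 + 159.22)/0.90045 = 216.05 mm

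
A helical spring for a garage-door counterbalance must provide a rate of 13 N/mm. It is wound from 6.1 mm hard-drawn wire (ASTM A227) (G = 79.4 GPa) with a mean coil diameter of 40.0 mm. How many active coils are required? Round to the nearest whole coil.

N_a = Gd⁴/(8D³k) = (79.4×10³ × 6.1⁴)/(8 × 40.0³ × 13)
    = 1.09936e+08 / 6.656e+06 = 16.52 → 17 coils

17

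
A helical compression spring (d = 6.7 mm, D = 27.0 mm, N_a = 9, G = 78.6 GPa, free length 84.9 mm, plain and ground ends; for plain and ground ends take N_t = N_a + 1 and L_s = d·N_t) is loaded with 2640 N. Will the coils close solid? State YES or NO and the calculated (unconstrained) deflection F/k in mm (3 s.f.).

YES, δ = 23.6 mm

k = Gd⁴/(8D³N_a) = (78.6×10³)(6.7⁴)/(8·27.0³·9) = 111.76 N/mm
N_t = 10; L_s = 6.7·10 = 67 mm; δ_solid = L₀ − L_s = 84.9 − 67 = 17.9 mm
δ = F/k = 2640/111.76 = 23.621 mm
δ ≥ δ_solid → spring goes solid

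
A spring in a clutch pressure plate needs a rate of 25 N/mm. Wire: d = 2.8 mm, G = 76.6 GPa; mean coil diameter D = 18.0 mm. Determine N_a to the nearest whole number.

N_a = Gd⁴/(8D³k) = (76.6×10³ × 2.8⁴)/(8 × 18.0³ × 25)
    = 4.70826e+06 / 1.1664e+06 = 4.037 → 4 coils

4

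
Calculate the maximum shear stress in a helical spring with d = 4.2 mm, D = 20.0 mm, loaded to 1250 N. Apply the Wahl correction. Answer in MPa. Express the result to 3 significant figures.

1140 MPa

Spring index C = D/d = 20.0/4.2 = 4.7619
K_W = (4C−1)/(4C−4) + 0.615/C = 18.048/15.048 + 0.1291 = 1.3285
τ₀ = 8FD/(πd³) = 8·1250·20.0/(π·4.2³) = 200000/232.75 = 859.28 MPa
τ_max = K·τ₀ = 1.3285 × 859.28 = 1141.6 MPa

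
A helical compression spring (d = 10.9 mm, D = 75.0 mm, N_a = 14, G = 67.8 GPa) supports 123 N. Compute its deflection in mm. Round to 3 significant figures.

k = Gd⁴/(8D³N_a) = (67.8×10³)(10.9⁴)/(8·75.0³·14) = 20.255 N/mm
δ = F/k = 123 / 20.255 = 6.0726 mm

6.07 mm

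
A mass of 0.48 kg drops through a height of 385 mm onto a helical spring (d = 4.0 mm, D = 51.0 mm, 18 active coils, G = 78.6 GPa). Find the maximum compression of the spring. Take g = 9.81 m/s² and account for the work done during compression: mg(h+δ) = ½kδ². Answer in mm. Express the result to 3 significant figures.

k = Gd⁴/(8D³N_a) = (78.6×10³)(4.0⁴)/(8·51.0³·18) = 1.0534 N/mm
W = mg = 0.48 × 9.81 = 4.7088 N
½kδ² − Wδ − Wh = 0 → δ = (W + √(W² + 2kWh))/k
δ = (4.7088 + √(22.173 + 3819.36))/1.0534 = (4.7088 + 61.98)/1.0534 = 63.309 mm

63.3 mm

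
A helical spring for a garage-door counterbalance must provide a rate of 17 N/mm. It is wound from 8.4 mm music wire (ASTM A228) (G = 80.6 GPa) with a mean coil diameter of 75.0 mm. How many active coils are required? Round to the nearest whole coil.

7

N_a = Gd⁴/(8D³k) = (80.6×10³ × 8.4⁴)/(8 × 75.0³ × 17)
    = 4.01284e+08 / 5.7375e+07 = 6.994 → 7 coils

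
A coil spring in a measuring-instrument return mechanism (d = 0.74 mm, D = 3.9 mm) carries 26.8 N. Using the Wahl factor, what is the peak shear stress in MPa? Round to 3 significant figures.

849 MPa

Spring index C = D/d = 3.9/0.74 = 5.2703
K_W = (4C−1)/(4C−4) + 0.615/C = 20.081/17.081 + 0.1167 = 1.2923
τ₀ = 8FD/(πd³) = 8·26.8·3.9/(π·0.74³) = 836.16/1.273 = 656.82 MPa
τ_max = K·τ₀ = 1.2923 × 656.82 = 848.82 MPa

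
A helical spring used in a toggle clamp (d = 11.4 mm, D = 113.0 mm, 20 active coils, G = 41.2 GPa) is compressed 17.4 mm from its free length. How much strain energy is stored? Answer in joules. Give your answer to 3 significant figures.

0.456 J

k = Gd⁴/(8D³N_a) = (41.2×10³)(11.4⁴)/(8·113.0³·20) = 3.0141 N/mm
U = ½kδ² = 0.5 × 3.0141 × 17.4² = 456.28 N·mm = 0.45628 J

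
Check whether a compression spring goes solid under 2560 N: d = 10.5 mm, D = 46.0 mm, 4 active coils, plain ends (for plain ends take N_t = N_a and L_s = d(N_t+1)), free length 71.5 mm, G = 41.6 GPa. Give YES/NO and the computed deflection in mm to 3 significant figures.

NO, δ = 15.8 mm

k = Gd⁴/(8D³N_a) = (41.6×10³)(10.5⁴)/(8·46.0³·4) = 162.34 N/mm
N_t = 4; L_s = 10.5·5 = 52.5 mm; δ_solid = L₀ − L_s = 71.5 − 52.5 = 19 mm
δ = F/k = 2560/162.34 = 15.769 mm
δ < δ_solid → spring does not go solid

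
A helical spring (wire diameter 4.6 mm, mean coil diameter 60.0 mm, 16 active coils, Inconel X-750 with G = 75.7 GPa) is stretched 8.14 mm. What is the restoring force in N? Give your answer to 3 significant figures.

k = Gd⁴/(8D³N_a) = (75.7×10³)(4.6⁴)/(8·60.0³·16) = 1.2259 N/mm
F = k·δ = 1.2259 × 8.14 = 9.979 N

9.98 N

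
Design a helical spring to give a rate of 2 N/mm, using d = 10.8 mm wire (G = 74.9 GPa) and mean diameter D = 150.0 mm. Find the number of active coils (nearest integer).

N_a = Gd⁴/(8D³k) = (74.9×10³ × 10.8⁴)/(8 × 150.0³ × 2)
    = 1.01901e+09 / 5.4e+07 = 18.87 → 19 coils

19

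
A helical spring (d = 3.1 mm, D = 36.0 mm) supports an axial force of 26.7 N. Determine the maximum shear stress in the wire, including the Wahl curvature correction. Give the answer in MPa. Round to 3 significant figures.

92.3 MPa

Spring index C = D/d = 36.0/3.1 = 11.6129
K_W = (4C−1)/(4C−4) + 0.615/C = 45.452/42.452 + 0.0530 = 1.1236
τ₀ = 8FD/(πd³) = 8·26.7·36.0/(π·3.1³) = 7689.6/93.591 = 82.162 MPa
τ_max = K·τ₀ = 1.1236 × 82.162 = 92.319 MPa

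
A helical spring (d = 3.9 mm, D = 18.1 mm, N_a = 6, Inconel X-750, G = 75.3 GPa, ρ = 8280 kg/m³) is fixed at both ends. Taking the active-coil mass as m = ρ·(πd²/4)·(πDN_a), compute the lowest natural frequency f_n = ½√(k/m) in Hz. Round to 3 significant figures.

k = Gd⁴/(8D³N_a) = (75.3×10³)(3.9⁴)/(8·18.1³·6) = 61.204 N/mm = 61204 N/m
Wire length L = πDN_a = π·18.1·6 = 341.18 mm
m = ρ·(πd²/4)·L = 8280 × 11.946×10⁻⁶ m² × 0.34118 m = 0.033747 kg
f_n = ½√(k/m) = 0.5·√(61204/0.033747) = 0.5·√(1.8136e+06) = 673.35 Hz

673 Hz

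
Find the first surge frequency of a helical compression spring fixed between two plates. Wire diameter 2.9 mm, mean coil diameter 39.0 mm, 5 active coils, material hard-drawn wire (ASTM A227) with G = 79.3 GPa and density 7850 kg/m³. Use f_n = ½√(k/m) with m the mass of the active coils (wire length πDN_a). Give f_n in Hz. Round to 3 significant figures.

k = Gd⁴/(8D³N_a) = (79.3×10³)(2.9⁴)/(8·39.0³·5) = 2.3638 N/mm = 2363.8 N/m
Wire length L = πDN_a = π·39.0·5 = 612.61 mm
m = ρ·(πd²/4)·L = 7850 × 6.6052×10⁻⁶ m² × 0.61261 m = 0.031764 kg
f_n = ½√(k/m) = 0.5·√(2363.8/0.031764) = 0.5·√(74417) = 136.4 Hz

136 Hz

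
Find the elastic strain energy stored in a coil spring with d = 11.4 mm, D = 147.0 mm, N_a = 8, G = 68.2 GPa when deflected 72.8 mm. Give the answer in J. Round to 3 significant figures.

15.0 J

k = Gd⁴/(8D³N_a) = (68.2×10³)(11.4⁴)/(8·147.0³·8) = 5.6659 N/mm
U = ½kδ² = 0.5 × 5.6659 × 72.8² = 15014 N·mm = 15.014 J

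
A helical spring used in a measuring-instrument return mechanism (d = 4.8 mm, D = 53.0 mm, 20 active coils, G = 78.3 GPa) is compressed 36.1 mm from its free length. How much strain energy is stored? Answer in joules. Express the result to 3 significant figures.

k = Gd⁴/(8D³N_a) = (78.3×10³)(4.8⁴)/(8·53.0³·20) = 1.7449 N/mm
U = ½kδ² = 0.5 × 1.7449 × 36.1² = 1137 N·mm = 1.137 J

1.14 J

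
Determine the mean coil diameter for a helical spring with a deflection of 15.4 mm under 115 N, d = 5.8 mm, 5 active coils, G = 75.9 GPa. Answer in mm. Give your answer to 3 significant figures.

Required rate k = F/δ = 115/15.4 = 7.4675 N/mm
D = (Gd⁴/(8N_a·k))^(1/3) = (75.9×10³·5.8⁴/(8·5·7.4675))^(1/3)
  = (287552)^(1/3) = 66.0043 mm

66.0 mm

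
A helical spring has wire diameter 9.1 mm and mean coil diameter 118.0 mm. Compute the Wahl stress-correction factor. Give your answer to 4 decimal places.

C = D/d = 118.0/9.1 = 12.9670
K_W = (4C−1)/(4C−4) + 0.615/C = 50.868/47.868 + 0.0474 = 1.1101

1.1101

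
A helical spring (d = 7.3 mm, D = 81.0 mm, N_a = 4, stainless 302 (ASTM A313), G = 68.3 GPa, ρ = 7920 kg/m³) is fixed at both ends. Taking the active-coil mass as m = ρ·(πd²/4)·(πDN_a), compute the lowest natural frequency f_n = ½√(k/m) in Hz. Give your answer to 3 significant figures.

91.9 Hz

k = Gd⁴/(8D³N_a) = (68.3×10³)(7.3⁴)/(8·81.0³·4) = 11.405 N/mm = 11405 N/m
Wire length L = πDN_a = π·81.0·4 = 1017.9 mm
m = ρ·(πd²/4)·L = 7920 × 41.854×10⁻⁶ m² × 1.0179 m = 0.33741 kg
f_n = ½√(k/m) = 0.5·√(11405/0.33741) = 0.5·√(33803) = 91.928 Hz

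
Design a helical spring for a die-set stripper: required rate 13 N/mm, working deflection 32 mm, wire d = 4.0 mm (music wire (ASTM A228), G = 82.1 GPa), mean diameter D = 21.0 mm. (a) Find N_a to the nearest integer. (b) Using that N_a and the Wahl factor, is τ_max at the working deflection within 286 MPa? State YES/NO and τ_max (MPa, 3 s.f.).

(a) 22 coils; (b) NO, τ_max = 446 MPa

N_a = Gd⁴/(8D³k) = (82.1×10³)(4.0⁴)/(8·21.0³·13) = 21.82 → N_a = 22
Actual rate k = Gd⁴/(8D³·22) = 12.895 N/mm
Working load F = kδ = 12.895·32 = 412.63 N
C = 21.0/4.0 = 5.2500; K_W = (4C−1)/(4C−4)+0.615/C = 1.2936
τ_max = K_W·8FD/(πd³) = 1.2936·344.78 = 446.01 MPa
τ_max > 286 MPa → exceeds allowable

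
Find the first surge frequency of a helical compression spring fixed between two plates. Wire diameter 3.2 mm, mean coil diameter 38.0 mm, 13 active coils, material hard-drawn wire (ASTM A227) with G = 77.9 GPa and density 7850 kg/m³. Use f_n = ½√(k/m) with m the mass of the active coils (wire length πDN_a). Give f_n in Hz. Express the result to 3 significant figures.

k = Gd⁴/(8D³N_a) = (77.9×10³)(3.2⁴)/(8·38.0³·13) = 1.4314 N/mm = 1431.4 N/m
Wire length L = πDN_a = π·38.0·13 = 1551.9 mm
m = ρ·(πd²/4)·L = 7850 × 8.0425×10⁻⁶ m² × 1.5519 m = 0.09798 kg
f_n = ½√(k/m) = 0.5·√(1431.4/0.09798) = 0.5·√(14609) = 60.434 Hz

60.4 Hz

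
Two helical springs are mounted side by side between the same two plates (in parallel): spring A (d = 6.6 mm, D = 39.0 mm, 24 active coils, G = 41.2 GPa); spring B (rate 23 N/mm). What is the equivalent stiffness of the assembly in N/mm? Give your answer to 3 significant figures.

k_A = Gd⁴/(8D³N_a) = (41.2×10³)(6.6⁴)/(8·39.0³·24) = 6.864 N/mm
Parallel: k_eq = 6.864 + 23 = 29.864 N/mm

29.9 N/mm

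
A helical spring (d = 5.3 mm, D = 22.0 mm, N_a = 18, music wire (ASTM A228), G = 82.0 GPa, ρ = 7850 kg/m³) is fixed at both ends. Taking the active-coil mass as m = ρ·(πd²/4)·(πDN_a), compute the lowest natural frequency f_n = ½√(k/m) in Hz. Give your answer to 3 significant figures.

221 Hz

k = Gd⁴/(8D³N_a) = (82.0×10³)(5.3⁴)/(8·22.0³·18) = 42.198 N/mm = 42198 N/m
Wire length L = πDN_a = π·22.0·18 = 1244.1 mm
m = ρ·(πd²/4)·L = 7850 × 22.062×10⁻⁶ m² × 1.2441 m = 0.21545 kg
f_n = ½√(k/m) = 0.5·√(42198/0.21545) = 0.5·√(1.9585e+05) = 221.28 Hz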